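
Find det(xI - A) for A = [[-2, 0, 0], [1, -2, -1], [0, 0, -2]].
χ_A(x) = (x + 2)^3

xI - A = [[x + 2, 0, 0], [-1, x + 2, 1], [0, 0, x + 2]].

Expanding det(xI - A) along the first row:
det(xI - A) = + (x + 2)·det([[x + 2, 1], [0, x + 2]]) - (0)·det([[-1, 1], [0, x + 2]]) + (0)·det([[-1, x + 2], [0, 0]]).

Evaluating gives χ_A(x) = x^3 + 6x^2 + 12x + 8 = (x + 2)^3.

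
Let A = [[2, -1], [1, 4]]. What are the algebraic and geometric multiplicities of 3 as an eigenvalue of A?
The characteristic polynomial is (x - 3)^2, so the factor x - 3 appears with exponent 2: the algebraic multiplicity is 2.

rank(A - 3I) = 1, so the eigenspace has dimension 2 - 1 = 1: the geometric multiplicity is 1.

Since 1 < 2, A is not diagonalizable.

algebraic multiplicity 2, geometric multiplicity 1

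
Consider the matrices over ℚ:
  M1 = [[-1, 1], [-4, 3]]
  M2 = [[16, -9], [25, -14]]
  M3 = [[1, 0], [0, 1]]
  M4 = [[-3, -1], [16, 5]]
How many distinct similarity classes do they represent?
Characteristic polynomials: χ_{M1} = (x - 1)^2, χ_{M2} = (x - 1)^2, χ_{M3} = (x - 1)^2, χ_{M4} = (x - 1)^2.

{M1, M2, M4}: invariant factors (x - 1)^2.

{M3}: invariant factors x - 1, x - 1.

Matrices are similar if and only if their invariant-factor lists agree; the partition into similarity classes is {M1, M2, M4}, {M3}.

2 classes: {M1, M2, M4}, {M3}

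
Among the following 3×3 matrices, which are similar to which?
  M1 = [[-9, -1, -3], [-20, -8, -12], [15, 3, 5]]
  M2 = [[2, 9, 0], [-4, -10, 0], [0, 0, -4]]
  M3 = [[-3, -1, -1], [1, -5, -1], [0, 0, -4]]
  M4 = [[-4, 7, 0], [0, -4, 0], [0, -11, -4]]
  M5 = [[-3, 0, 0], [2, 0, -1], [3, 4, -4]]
Characteristic polynomials: χ_{M1} = (x + 4)^3, χ_{M2} = (x + 4)^3, χ_{M3} = (x + 4)^3, χ_{M4} = (x + 4)^3, χ_{M5} = (x + 2)^2(x + 3).

{M1, M2, M3, M4}: invariant factors x + 4, (x + 4)^2.

{M5}: invariant factors (x + 2)^2(x + 3).

Matrices are similar if and only if their invariant-factor lists agree; the partition into similarity classes is {M1, M2, M3, M4}, {M5}.

2 classes: {M1, M2, M3, M4}, {M5}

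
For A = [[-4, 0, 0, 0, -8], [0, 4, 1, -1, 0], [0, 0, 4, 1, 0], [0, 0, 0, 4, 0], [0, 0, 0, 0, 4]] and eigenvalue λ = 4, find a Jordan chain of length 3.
v_1 = [[0, -2, 1, 1, 0]]^T, v_2 = [[0, 0, 1, 0, 0]]^T, v_3 = [[0, 1, 0, 0, 0]]^T

We seek v_1 ∈ ker((A - 4I)^3) \ ker((A - 4I)^2), then set v_{i+1} = (A - 4I) v_i.

One such chain is v_1 = [[0, -2, 1, 1, 0]]^T, v_2 = [[0, 0, 1, 0, 0]]^T, v_3 = [[0, 1, 0, 0, 0]]^T. Check: (A - 4I) v_3 = [[0, 0, 0, 0, 0]]^T = 0.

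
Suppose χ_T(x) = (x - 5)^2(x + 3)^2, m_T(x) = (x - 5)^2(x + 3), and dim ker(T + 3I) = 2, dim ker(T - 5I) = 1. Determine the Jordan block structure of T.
Jordan blocks: (-3, 1), (-3, 1), (5, 2)

λ = -3: algebraic multiplicity 2 (exponent in χ_T), largest block size 1 (exponent in m_T), 2 blocks (geometric multiplicity). These force block sizes [1, 1].
λ = 5: algebraic multiplicity 2 (exponent in χ_T), largest block size 2 (exponent in m_T), 1 block (geometric multiplicity). This forces block sizes [2].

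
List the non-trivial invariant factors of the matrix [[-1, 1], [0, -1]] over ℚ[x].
(x + 1)^2

The Jordan structure of A has elementary divisors (x + 1)^2. Arranging the block sizes at each eigenvalue in decreasing order and taking row products gives the invariant factors.

Invariant factors (smallest first, each dividing the next): (x + 1)^2.

Check: the last factor (x + 1)^2 is the minimal polynomial, and the product (x + 1)^2 is the characteristic polynomial.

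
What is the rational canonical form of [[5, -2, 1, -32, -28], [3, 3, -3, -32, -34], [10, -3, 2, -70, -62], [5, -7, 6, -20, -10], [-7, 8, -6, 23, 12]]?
The invariant factors of A (the non-unit diagonal entries of the Smith normal form of xI - A over ℚ[x]) are (x - 4)(x + 2)(x^3 - 4x - 2), each dividing the next. The characteristic polynomial is their product, (x - 4)(x + 2)(x^3 - 4x - 2).

The rational canonical form is the block-diagonal matrix of companion matrices C(f_i):
R = [[0, 0, 0, 0, -16], [1, 0, 0, 0, -36], [0, 1, 0, 0, -6], [0, 0, 1, 0, 12], [0, 0, 0, 1, 2]].

Note the characteristic polynomial does not split into linear factors over ℚ, so A has no Jordan form over ℚ; the rational canonical form exists over any field.

R = [[0, 0, 0, 0, -16], [1, 0, 0, 0, -36], [0, 1, 0, 0, -6], [0, 0, 1, 0, 12], [0, 0, 0, 1, 2]]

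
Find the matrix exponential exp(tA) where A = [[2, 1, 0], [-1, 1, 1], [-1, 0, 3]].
e^{tA} = [[(2 - t^2)*e^{2*t}/2, t*(2 - t)*e^{2*t}/2, t^2*e^{2*t}/2], [-t*e^{2*t}, (1 - t)*e^{2*t}, t*e^{2*t}], [t*(-t - 2)*e^{2*t}/2, -t^2*e^{2*t}/2, (t^2/2 + t + 1)*e^{2*t}]]

A has Jordan form J = [[2, 1, 0], [0, 2, 1], [0, 0, 2]] with A = PJP^{-1}, so e^{tA} = P e^{tJ} P^{-1}.

For a Jordan block J_k(λ), e^{tJ_k(λ)} = e^{λt} · (I + tN + t^2 N^2/2! + ... + t^{k-1} N^{k-1}/(k-1)!) where N is the nilpotent superdiagonal part.

Assembling the blocks and conjugating back gives the entries of e^{tA} as shown above.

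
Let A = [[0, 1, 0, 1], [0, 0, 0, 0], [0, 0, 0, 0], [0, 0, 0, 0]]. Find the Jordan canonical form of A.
The characteristic polynomial is det(xI - A) = x^4, so the eigenvalues are 0 (algebraic multiplicity 4).

For λ = 0: rank(A) = 1, rank(A^2) = 0. The eigenspace has dimension 4 - 1 = 3, so there are 3 Jordan blocks; the rank sequence gives block sizes [2, 1, 1].

Assembling the blocks gives the Jordan form J above.

J = [[0, 1, 0, 0], [0, 0, 0, 0], [0, 0, 0, 0], [0, 0, 0, 0]]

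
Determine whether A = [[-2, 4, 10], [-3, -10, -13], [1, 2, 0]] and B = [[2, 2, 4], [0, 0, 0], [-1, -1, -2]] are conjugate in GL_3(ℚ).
trace(A) = -12 but trace(B) = 0. The trace is a similarity invariant, so A and B are not similar.

No.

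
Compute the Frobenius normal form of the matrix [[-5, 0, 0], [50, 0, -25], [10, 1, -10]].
R = [[-5, 0, 0], [0, 0, -25], [0, 1, -10]]

The invariant factors of A (the non-unit diagonal entries of the Smith normal form of xI - A over ℚ[x]) are x + 5, (x + 5)^2, each dividing the next. The characteristic polynomial is their product, (x + 5)^3.

The rational canonical form is the block-diagonal matrix of companion matrices C(f_i):
R = [[-5, 0, 0], [0, 0, -25], [0, 1, -10]].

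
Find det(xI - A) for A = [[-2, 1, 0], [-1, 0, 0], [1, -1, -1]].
xI - A = [[x + 2, -1, 0], [1, x, 0], [-1, 1, x + 1]].

Expanding det(xI - A) along the first row:
det(xI - A) = + (x + 2)·det([[x, 0], [1, x + 1]]) - (-1)·det([[1, 0], [-1, x + 1]]) + (0)·det([[1, x], [-1, 1]]).

Evaluating gives χ_A(x) = x^3 + 3x^2 + 3x + 1 = (x + 1)^3.

χ_A(x) = (x + 1)^3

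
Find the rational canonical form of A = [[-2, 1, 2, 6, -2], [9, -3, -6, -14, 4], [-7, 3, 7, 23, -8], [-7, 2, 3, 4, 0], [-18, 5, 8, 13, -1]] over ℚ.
R = [[0, -1, 0, 0, 0], [1, 3, 0, 0, 0], [0, 0, 0, 0, -1], [0, 0, 1, 0, 2], [0, 0, 0, 1, 2]]

The invariant factors of A (the non-unit diagonal entries of the Smith normal form of xI - A over ℚ[x]) are x^2 - 3x + 1, (x + 1)(x^2 - 3x + 1), each dividing the next. The characteristic polynomial is their product, (x + 1)(x^2 - 3x + 1)^2.

The rational canonical form is the block-diagonal matrix of companion matrices C(f_i):
R = [[0, -1, 0, 0, 0], [1, 3, 0, 0, 0], [0, 0, 0, 0, -1], [0, 0, 1, 0, 2], [0, 0, 0, 1, 2]].

Note the characteristic polynomial does not split into linear factors over ℚ, so A has no Jordan form over ℚ; the rational canonical form exists over any field.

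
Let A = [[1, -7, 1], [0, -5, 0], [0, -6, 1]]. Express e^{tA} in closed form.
e^{tA} = [[e^{t}, (-(t + 1)*e^{6*t} + 1)*e^{-5*t}, t*e^{t}], [0, e^{-5*t}, 0], [0, -e^{t} + e^{-5*t}, e^{t}]]

A has Jordan form J = [[-5, 0, 0], [0, 1, 1], [0, 0, 1]] with A = PJP^{-1}, so e^{tA} = P e^{tJ} P^{-1}.

For a Jordan block J_k(λ), e^{tJ_k(λ)} = e^{λt} · (I + tN + t^2 N^2/2! + ... + t^{k-1} N^{k-1}/(k-1)!) where N is the nilpotent superdiagonal part.

Assembling the blocks and conjugating back gives the entries of e^{tA} as shown above.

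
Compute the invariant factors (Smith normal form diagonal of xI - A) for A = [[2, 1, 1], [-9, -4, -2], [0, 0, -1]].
(x + 1)^3

The Jordan structure of A has elementary divisors (x + 1)^3. Arranging the block sizes at each eigenvalue in decreasing order and taking row products gives the invariant factors.

Invariant factors (smallest first, each dividing the next): (x + 1)^3.

Check: the last factor (x + 1)^3 is the minimal polynomial, and the product (x + 1)^3 is the characteristic polynomial.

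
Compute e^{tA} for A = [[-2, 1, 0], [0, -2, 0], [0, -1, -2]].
A has Jordan form J = [[-2, 1, 0], [0, -2, 0], [0, 0, -2]] with A = PJP^{-1}, so e^{tA} = P e^{tJ} P^{-1}.

For a Jordan block J_k(λ), e^{tJ_k(λ)} = e^{λt} · (I + tN + t^2 N^2/2! + ... + t^{k-1} N^{k-1}/(k-1)!) where N is the nilpotent superdiagonal part.

Assembling the blocks and conjugating back gives the entries of e^{tA} as shown above.

e^{tA} = [[e^{-2*t}, t*e^{-2*t}, 0], [0, e^{-2*t}, 0], [0, -t*e^{-2*t}, e^{-2*t}]]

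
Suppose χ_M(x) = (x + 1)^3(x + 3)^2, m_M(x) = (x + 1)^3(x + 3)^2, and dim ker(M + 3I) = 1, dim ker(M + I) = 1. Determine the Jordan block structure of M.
λ = -3: algebraic multiplicity 2 (exponent in χ_M), largest block size 2 (exponent in m_M), 1 block (geometric multiplicity). This forces block sizes [2].
λ = -1: algebraic multiplicity 3 (exponent in χ_M), largest block size 3 (exponent in m_M), 1 block (geometric multiplicity). This forces block sizes [3].

Jordan blocks: (-3, 2), (-1, 3)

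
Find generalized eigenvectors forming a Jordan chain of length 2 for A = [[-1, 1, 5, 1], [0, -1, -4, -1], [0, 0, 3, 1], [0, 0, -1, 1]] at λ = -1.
We seek v_1 ∈ ker((A + I)^2) \ ker(A + I), then set v_{i+1} = (A + I) v_i.

One such chain is v_1 = [[-1, 1, 0, 0]]^T, v_2 = [[1, 0, 0, 0]]^T. Check: (A + I) v_2 = [[0, 0, 0, 0]]^T = 0.

v_1 = [[-1, 1, 0, 0]]^T, v_2 = [[1, 0, 0, 0]]^T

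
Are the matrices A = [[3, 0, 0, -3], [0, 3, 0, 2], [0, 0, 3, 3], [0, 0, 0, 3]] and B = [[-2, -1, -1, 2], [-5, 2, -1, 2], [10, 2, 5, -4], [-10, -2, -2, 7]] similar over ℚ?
Yes.

Two matrices over a field are similar if and only if they have the same invariant factors.

Both A and B have characteristic polynomial (x - 3)^4 and minimal polynomial (x - 3)^2. Computing further, both have invariant factors x - 3, x - 3, (x - 3)^2. Hence A and B are similar.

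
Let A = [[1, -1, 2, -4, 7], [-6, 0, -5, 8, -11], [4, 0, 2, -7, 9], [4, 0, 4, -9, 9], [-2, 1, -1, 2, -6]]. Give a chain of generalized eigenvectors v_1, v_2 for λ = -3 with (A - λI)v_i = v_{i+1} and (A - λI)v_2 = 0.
v_1 = [[0, 1, -1, -1, 0]]^T, v_2 = [[1, 0, 2, 2, 0]]^T

We seek v_1 ∈ ker((A + 3I)^2) \ ker(A + 3I), then set v_{i+1} = (A + 3I) v_i.

One such chain is v_1 = [[0, 1, -1, -1, 0]]^T, v_2 = [[1, 0, 2, 2, 0]]^T. Check: (A + 3I) v_2 = [[0, 0, 0, 0, 0]]^T = 0.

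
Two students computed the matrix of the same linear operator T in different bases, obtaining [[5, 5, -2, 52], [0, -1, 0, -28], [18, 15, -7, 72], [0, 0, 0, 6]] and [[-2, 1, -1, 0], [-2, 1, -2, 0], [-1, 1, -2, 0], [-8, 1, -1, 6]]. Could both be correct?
Two matrices over a field are similar if and only if they have the same invariant factors.

Both A and B have characteristic polynomial (x - 6)(x + 1)^3 and minimal polynomial (x - 6)(x + 1)^2. Computing further, both have invariant factors x + 1, (x - 6)(x + 1)^2. Hence A and B are similar.

Yes.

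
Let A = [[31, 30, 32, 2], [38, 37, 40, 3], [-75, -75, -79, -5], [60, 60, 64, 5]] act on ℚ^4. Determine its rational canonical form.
R = [[1, 0, 0, 0], [0, 0, 0, 15], [0, 1, 0, -7], [0, 0, 1, -7]]

The invariant factors of A (the non-unit diagonal entries of the Smith normal form of xI - A over ℚ[x]) are x - 1, (x - 1)(x + 3)(x + 5), each dividing the next. The characteristic polynomial is their product, (x - 1)^2(x + 3)(x + 5).

The rational canonical form is the block-diagonal matrix of companion matrices C(f_i):
R = [[1, 0, 0, 0], [0, 0, 0, 15], [0, 1, 0, -7], [0, 0, 1, -7]].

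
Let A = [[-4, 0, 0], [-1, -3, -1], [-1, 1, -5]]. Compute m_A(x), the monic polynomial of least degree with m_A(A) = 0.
The characteristic polynomial factors as (x + 4)^3. The minimal polynomial is ∏(x - λ)^{k_λ} where k_λ is the size of the largest Jordan block at λ.

For λ = -4: rank(A + 4I) = 1, and the largest Jordan block has size 2 (the smallest k with rank((A + 4I)^k) = rank((A + 4I)^(k+1))).

So m_A(x) = (x + 4)^2.

m_A(x) = (x + 4)^2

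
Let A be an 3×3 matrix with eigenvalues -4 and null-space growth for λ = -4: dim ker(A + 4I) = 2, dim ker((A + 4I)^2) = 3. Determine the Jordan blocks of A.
Jordan blocks: (-4, 2), (-4, 1)

λ = -4: successive nullity increments [2, 1] count blocks of size ≥ k; block sizes are [2, 1].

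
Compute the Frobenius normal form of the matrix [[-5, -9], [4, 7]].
R = [[0, -1], [1, 2]]

The invariant factors of A (the non-unit diagonal entries of the Smith normal form of xI - A over ℚ[x]) are (x - 1)^2, each dividing the next. The characteristic polynomial is their product, (x - 1)^2.

The rational canonical form is the block-diagonal matrix of companion matrices C(f_i):
R = [[0, -1], [1, 2]].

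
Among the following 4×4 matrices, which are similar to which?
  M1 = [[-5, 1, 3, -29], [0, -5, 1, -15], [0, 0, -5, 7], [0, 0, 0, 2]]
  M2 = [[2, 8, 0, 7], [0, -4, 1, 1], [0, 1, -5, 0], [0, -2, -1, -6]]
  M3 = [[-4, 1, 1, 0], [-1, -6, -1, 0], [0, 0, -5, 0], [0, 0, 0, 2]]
2 classes: {M1, M2}, {M3}

Characteristic polynomials: χ_{M1} = (x - 2)(x + 5)^3, χ_{M2} = (x - 2)(x + 5)^3, χ_{M3} = (x - 2)(x + 5)^3.

{M1, M2}: invariant factors (x - 2)(x + 5)^3.

{M3}: invariant factors x + 5, (x - 2)(x + 5)^2.

Matrices are similar if and only if their invariant-factor lists agree; the partition into similarity classes is {M1, M2}, {M3}.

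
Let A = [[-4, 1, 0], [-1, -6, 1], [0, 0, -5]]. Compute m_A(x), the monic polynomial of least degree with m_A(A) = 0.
The characteristic polynomial factors as (x + 5)^3. The minimal polynomial is ∏(x - λ)^{k_λ} where k_λ is the size of the largest Jordan block at λ.

For λ = -5: rank(A + 5I) = 2, and the largest Jordan block has size 3 (the smallest k with rank((A + 5I)^k) = rank((A + 5I)^(k+1))).

So m_A(x) = (x + 5)^3.

m_A(x) = (x + 5)^3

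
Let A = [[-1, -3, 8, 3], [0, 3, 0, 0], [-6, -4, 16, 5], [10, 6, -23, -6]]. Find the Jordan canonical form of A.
The characteristic polynomial is det(xI - A) = (x - 3)^4, so the eigenvalues are 3 (algebraic multiplicity 4).

For λ = 3: rank(A - 3I) = 2, rank((A - 3I)^2) = 1, rank((A - 3I)^3) = 0. The eigenspace has dimension 4 - 2 = 2, so there are 2 Jordan blocks; the rank sequence gives block sizes [3, 1].

Assembling the blocks gives the Jordan form J above.

J = [[3, 1, 0, 0], [0, 3, 1, 0], [0, 0, 3, 0], [0, 0, 0, 3]]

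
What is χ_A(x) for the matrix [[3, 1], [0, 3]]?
xI - A = [[x - 3, -1], [0, x - 3]].

Expanding det(xI - A) along the first row:
det(xI - A) = + (x - 3)·det([[x - 3]]) - (-1)·det([[0]]).

Evaluating gives χ_A(x) = x^2 - 6x + 9 = (x - 3)^2.

χ_A(x) = (x - 3)^2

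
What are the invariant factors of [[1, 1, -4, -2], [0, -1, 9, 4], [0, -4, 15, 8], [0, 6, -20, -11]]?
The Jordan structure of A has elementary divisors (x - 1)^3, (x - 1). Arranging the block sizes at each eigenvalue in decreasing order and taking row products gives the invariant factors.

Invariant factors (smallest first, each dividing the next): x - 1, (x - 1)^3.

Check: the last factor (x - 1)^3 is the minimal polynomial, and the product (x - 1)^4 is the characteristic polynomial.

x - 1, (x - 1)^3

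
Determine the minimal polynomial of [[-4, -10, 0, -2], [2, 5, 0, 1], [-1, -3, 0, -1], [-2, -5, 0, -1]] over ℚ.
The characteristic polynomial factors as x^4. The minimal polynomial is ∏(x - λ)^{k_λ} where k_λ is the size of the largest Jordan block at λ.

For λ = 0: rank(A) = 2, and the largest Jordan block has size 2 (the smallest k with rank(A^k) = rank(A^(k+1))).

So m_A(x) = x^2.

m_A(x) = x^2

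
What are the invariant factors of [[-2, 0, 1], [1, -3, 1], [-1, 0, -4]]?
x + 3, (x + 3)^2

The Jordan structure of A has elementary divisors (x + 3)^2, (x + 3). Arranging the block sizes at each eigenvalue in decreasing order and taking row products gives the invariant factors.

Invariant factors (smallest first, each dividing the next): x + 3, (x + 3)^2.

Check: the last factor (x + 3)^2 is the minimal polynomial, and the product (x + 3)^3 is the characteristic polynomial.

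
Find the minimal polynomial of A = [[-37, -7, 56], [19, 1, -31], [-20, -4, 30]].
The characteristic polynomial factors as (x + 2)^3. The minimal polynomial is ∏(x - λ)^{k_λ} where k_λ is the size of the largest Jordan block at λ.

For λ = -2: rank(A + 2I) = 2, and the largest Jordan block has size 3 (the smallest k with rank((A + 2I)^k) = rank((A + 2I)^(k+1))).

So m_A(x) = (x + 2)^3.

m_A(x) = (x + 2)^3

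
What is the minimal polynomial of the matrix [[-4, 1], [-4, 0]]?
The characteristic polynomial factors as (x + 2)^2. The minimal polynomial is ∏(x - λ)^{k_λ} where k_λ is the size of the largest Jordan block at λ.

For λ = -2: rank(A + 2I) = 1, and the largest Jordan block has size 2 (the smallest k with rank((A + 2I)^k) = rank((A + 2I)^(k+1))).

So m_A(x) = (x + 2)^2.

m_A(x) = (x + 2)^2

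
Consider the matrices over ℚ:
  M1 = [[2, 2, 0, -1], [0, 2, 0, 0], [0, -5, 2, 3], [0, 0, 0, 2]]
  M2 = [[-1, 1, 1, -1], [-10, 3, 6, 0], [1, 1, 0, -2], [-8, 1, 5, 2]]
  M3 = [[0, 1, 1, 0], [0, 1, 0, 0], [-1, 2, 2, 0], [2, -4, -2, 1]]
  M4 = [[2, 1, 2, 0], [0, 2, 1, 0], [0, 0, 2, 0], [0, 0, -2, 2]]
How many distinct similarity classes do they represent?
3 classes: {M1}, {M2, M3}, {M4}

Characteristic polynomials: χ_{M1} = (x - 2)^4, χ_{M2} = (x - 1)^4, χ_{M3} = (x - 1)^4, χ_{M4} = (x - 2)^4.

{M1}: invariant factors (x - 2)^2, (x - 2)^2.

{M2, M3}: invariant factors x - 1, (x - 1)^3.

{M4}: invariant factors x - 2, (x - 2)^3.

Matrices are similar if and only if their invariant-factor lists agree; the partition into similarity classes is {M1}, {M2, M3}, {M4}.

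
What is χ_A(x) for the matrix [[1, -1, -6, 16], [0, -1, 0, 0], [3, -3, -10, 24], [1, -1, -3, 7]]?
xI - A = [[x - 1, 1, 6, -16], [0, x + 1, 0, 0], [-3, 3, x + 10, -24], [-1, 1, 3, x - 7]].

Expanding det(xI - A) along the first row:
det(xI - A) = + (x - 1)·det([[x + 1, 0, 0], [3, x + 10, -24], [1, 3, x - 7]]) - (1)·det([[0, 0, 0], [-3, x + 10, -24], [-1, 3, x - 7]]) + (6)·det([[0, x + 1, 0], [-3, 3, -24], [-1, 1, x - 7]]) - (-16)·det([[0, x + 1, 0], [-3, 3, x + 10], [-1, 1, 3]]).

Evaluating gives χ_A(x) = x^4 + 3x^3 + 3x^2 + x = x(x + 1)^3.

χ_A(x) = x(x + 1)^3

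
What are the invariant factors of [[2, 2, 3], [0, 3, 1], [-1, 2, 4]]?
The Jordan structure of A has elementary divisors (x - 3)^3. Arranging the block sizes at each eigenvalue in decreasing order and taking row products gives the invariant factors.

Invariant factors (smallest first, each dividing the next): (x - 3)^3.

Check: the last factor (x - 3)^3 is the minimal polynomial, and the product (x - 3)^3 is the characteristic polynomial.

(x - 3)^3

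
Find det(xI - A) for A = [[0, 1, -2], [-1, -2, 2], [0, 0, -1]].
χ_A(x) = (x + 1)^3

xI - A = [[x, -1, 2], [1, x + 2, -2], [0, 0, x + 1]].

Expanding det(xI - A) along the first row:
det(xI - A) = + (x)·det([[x + 2, -2], [0, x + 1]]) - (-1)·det([[1, -2], [0, x + 1]]) + (2)·det([[1, x + 2], [0, 0]]).

Evaluating gives χ_A(x) = x^3 + 3x^2 + 3x + 1 = (x + 1)^3.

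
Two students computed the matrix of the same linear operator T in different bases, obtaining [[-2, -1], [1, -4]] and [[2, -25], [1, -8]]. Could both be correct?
Two matrices over a field are similar if and only if they have the same invariant factors.

Both A and B have characteristic polynomial (x + 3)^2 and minimal polynomial (x + 3)^2. Computing further, both have invariant factors (x + 3)^2. Hence A and B are similar.

Yes.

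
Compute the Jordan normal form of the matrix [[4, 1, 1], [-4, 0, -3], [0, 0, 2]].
The characteristic polynomial is det(xI - A) = (x - 2)^3, so the eigenvalues are 2 (algebraic multiplicity 3).

For λ = 2: rank(A - 2I) = 2, rank((A - 2I)^2) = 1, rank((A - 2I)^3) = 0. The eigenspace has dimension 3 - 2 = 1, so there is 1 Jordan block; the rank sequence gives block sizes [3].

Assembling the blocks gives the Jordan form J above.

J = [[2, 1, 0], [0, 2, 1], [0, 0, 2]]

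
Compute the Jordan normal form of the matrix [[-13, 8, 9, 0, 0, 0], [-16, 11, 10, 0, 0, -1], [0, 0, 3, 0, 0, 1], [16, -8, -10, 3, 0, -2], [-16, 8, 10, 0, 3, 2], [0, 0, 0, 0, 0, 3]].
The characteristic polynomial is det(xI - A) = (x - 3)^5(x + 5), so the eigenvalues are -5 (algebraic multiplicity 1), 3 (algebraic multiplicity 5).

For λ = -5: algebraic multiplicity 1 gives one 1×1 block.

For λ = 3: rank(A - 3I) = 3, rank((A - 3I)^2) = 2, rank((A - 3I)^3) = 1. The eigenspace has dimension 6 - 3 = 3, so there are 3 Jordan blocks; the rank sequence gives block sizes [3, 1, 1].

Assembling the blocks gives the Jordan form J above.

J = [[-5, 0, 0, 0, 0, 0], [0, 3, 1, 0, 0, 0], [0, 0, 3, 1, 0, 0], [0, 0, 0, 3, 0, 0], [0, 0, 0, 0, 3, 0], [0, 0, 0, 0, 0, 3]]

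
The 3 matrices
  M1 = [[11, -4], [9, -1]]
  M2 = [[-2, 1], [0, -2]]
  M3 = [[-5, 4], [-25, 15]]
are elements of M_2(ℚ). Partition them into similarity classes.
Characteristic polynomials: χ_{M1} = (x - 5)^2, χ_{M2} = (x + 2)^2, χ_{M3} = (x - 5)^2.

{M1, M3}: invariant factors (x - 5)^2.

{M2}: invariant factors (x + 2)^2.

Matrices are similar if and only if their invariant-factor lists agree; the partition into similarity classes is {M1, M3}, {M2}.

2 classes: {M1, M3}, {M2}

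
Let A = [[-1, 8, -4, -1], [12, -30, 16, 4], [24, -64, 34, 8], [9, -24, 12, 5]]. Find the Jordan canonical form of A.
The characteristic polynomial is det(xI - A) = (x - 2)^4, so the eigenvalues are 2 (algebraic multiplicity 4).

For λ = 2: rank(A - 2I) = 1, rank((A - 2I)^2) = 0. The eigenspace has dimension 4 - 1 = 3, so there are 3 Jordan blocks; the rank sequence gives block sizes [2, 1, 1].

Assembling the blocks gives the Jordan form J above.

J = [[2, 1, 0, 0], [0, 2, 0, 0], [0, 0, 2, 0], [0, 0, 0, 2]]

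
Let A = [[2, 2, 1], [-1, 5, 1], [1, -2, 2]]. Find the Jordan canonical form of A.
The characteristic polynomial is det(xI - A) = (x - 3)^3, so the eigenvalues are 3 (algebraic multiplicity 3).

For λ = 3: rank(A - 3I) = 1, rank((A - 3I)^2) = 0. The eigenspace has dimension 3 - 1 = 2, so there are 2 Jordan blocks; the rank sequence gives block sizes [2, 1].

Assembling the blocks gives the Jordan form J above.

J = [[3, 1, 0], [0, 3, 0], [0, 0, 3]]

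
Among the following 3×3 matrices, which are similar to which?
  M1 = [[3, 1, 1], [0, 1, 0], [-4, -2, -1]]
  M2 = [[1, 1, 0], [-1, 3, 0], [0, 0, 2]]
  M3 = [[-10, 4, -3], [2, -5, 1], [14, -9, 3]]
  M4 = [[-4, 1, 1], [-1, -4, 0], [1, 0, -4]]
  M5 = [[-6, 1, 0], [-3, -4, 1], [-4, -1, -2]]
Characteristic polynomials: χ_{M1} = (x - 1)^3, χ_{M2} = (x - 2)^3, χ_{M3} = (x + 4)^3, χ_{M4} = (x + 4)^3, χ_{M5} = (x + 4)^3.

{M1}: invariant factors x - 1, (x - 1)^2.

{M2}: invariant factors x - 2, (x - 2)^2.

{M3, M4, M5}: invariant factors (x + 4)^3.

Matrices are similar if and only if their invariant-factor lists agree; the partition into similarity classes is {M1}, {M2}, {M3, M4, M5}.

3 classes: {M1}, {M2}, {M3, M4, M5}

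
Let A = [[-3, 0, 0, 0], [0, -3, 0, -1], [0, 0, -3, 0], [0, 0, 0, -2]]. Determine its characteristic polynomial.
xI - A = [[x + 3, 0, 0, 0], [0, x + 3, 0, 1], [0, 0, x + 3, 0], [0, 0, 0, x + 2]].

Expanding det(xI - A) along the first row:
det(xI - A) = + (x + 3)·det([[x + 3, 0, 1], [0, x + 3, 0], [0, 0, x + 2]]) - (0)·det([[0, 0, 1], [0, x + 3, 0], [0, 0, x + 2]]) + (0)·det([[0, x + 3, 1], [0, 0, 0], [0, 0, x + 2]]) - (0)·det([[0, x + 3, 0], [0, 0, x + 3], [0, 0, 0]]).

Evaluating gives χ_A(x) = x^4 + 11x^3 + 45x^2 + 81x + 54 = (x + 2)(x + 3)^3.

χ_A(x) = (x + 2)(x + 3)^3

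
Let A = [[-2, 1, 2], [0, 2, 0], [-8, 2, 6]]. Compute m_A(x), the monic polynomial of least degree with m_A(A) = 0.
The characteristic polynomial factors as (x - 2)^3. The minimal polynomial is ∏(x - λ)^{k_λ} where k_λ is the size of the largest Jordan block at λ.

For λ = 2: rank(A - 2I) = 1, and the largest Jordan block has size 2 (the smallest k with rank((A - 2I)^k) = rank((A - 2I)^(k+1))).

So m_A(x) = (x - 2)^2.

m_A(x) = (x - 2)^2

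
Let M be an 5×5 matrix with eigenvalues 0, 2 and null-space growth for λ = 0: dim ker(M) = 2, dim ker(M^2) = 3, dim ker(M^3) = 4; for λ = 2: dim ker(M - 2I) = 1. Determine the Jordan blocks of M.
Jordan blocks: (0, 3), (0, 1), (2, 1)

λ = 0: successive nullity increments [2, 1, 1] count blocks of size ≥ k; block sizes are [3, 1].
λ = 2: successive nullity increments [1] count blocks of size ≥ k; block sizes are [1].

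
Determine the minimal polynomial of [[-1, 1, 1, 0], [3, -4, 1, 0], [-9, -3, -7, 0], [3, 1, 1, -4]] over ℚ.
The characteristic polynomial factors as (x + 4)^4. The minimal polynomial is ∏(x - λ)^{k_λ} where k_λ is the size of the largest Jordan block at λ.

For λ = -4: rank(A + 4I) = 2, and the largest Jordan block has size 3 (the smallest k with rank((A + 4I)^k) = rank((A + 4I)^(k+1))).

So m_A(x) = (x + 4)^3.

m_A(x) = (x + 4)^3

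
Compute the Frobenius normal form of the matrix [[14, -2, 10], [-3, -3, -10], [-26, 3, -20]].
R = [[0, 0, -10], [1, 0, -22], [0, 1, -9]]

The invariant factors of A (the non-unit diagonal entries of the Smith normal form of xI - A over ℚ[x]) are (x + 5)(x^2 + 4x + 2), each dividing the next. The characteristic polynomial is their product, (x + 5)(x^2 + 4x + 2).

The rational canonical form is the block-diagonal matrix of companion matrices C(f_i):
R = [[0, 0, -10], [1, 0, -22], [0, 1, -9]].

Note the characteristic polynomial does not split into linear factors over ℚ, so A has no Jordan form over ℚ; the rational canonical form exists over any field.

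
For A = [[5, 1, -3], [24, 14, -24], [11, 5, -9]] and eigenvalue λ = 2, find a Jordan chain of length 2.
v_1 = [[1, -2, 0]]^T, v_2 = [[1, 0, 1]]^T

We seek v_1 ∈ ker((A - 2I)^2) \ ker(A - 2I), then set v_{i+1} = (A - 2I) v_i.

One such chain is v_1 = [[1, -2, 0]]^T, v_2 = [[1, 0, 1]]^T. Check: (A - 2I) v_2 = [[0, 0, 0]]^T = 0.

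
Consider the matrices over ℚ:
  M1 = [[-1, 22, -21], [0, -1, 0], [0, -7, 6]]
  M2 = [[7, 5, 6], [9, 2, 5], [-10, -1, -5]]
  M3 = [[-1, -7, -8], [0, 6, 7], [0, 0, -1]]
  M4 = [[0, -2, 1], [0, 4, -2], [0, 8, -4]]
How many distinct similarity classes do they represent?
2 classes: {M1, M2, M3}, {M4}

Characteristic polynomials: χ_{M1} = (x - 6)(x + 1)^2, χ_{M2} = (x - 6)(x + 1)^2, χ_{M3} = (x - 6)(x + 1)^2, χ_{M4} = x^3.

{M1, M2, M3}: invariant factors (x - 6)(x + 1)^2.

{M4}: invariant factors x, x^2.

Matrices are similar if and only if their invariant-factor lists agree; the partition into similarity classes is {M1, M2, M3}, {M4}.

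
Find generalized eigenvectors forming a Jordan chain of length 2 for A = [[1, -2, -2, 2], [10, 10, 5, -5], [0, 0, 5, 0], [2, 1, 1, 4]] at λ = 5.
We seek v_1 ∈ ker((A - 5I)^2) \ ker(A - 5I), then set v_{i+1} = (A - 5I) v_i.

One such chain is v_1 = [[-4, 9, 0, 0]]^T, v_2 = [[-2, 5, 0, 1]]^T. Check: (A - 5I) v_2 = [[0, 0, 0, 0]]^T = 0.

v_1 = [[-4, 9, 0, 0]]^T, v_2 = [[-2, 5, 0, 1]]^T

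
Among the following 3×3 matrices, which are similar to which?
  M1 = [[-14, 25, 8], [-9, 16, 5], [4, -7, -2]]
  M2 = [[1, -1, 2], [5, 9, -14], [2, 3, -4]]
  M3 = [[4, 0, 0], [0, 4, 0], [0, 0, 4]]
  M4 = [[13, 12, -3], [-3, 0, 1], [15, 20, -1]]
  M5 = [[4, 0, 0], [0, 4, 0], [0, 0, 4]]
4 classes: {M1}, {M2}, {M3, M5}, {M4}

Characteristic polynomials: χ_{M1} = x^3, χ_{M2} = (x - 2)^3, χ_{M3} = (x - 4)^3, χ_{M4} = (x - 4)^3, χ_{M5} = (x - 4)^3.

{M1}: invariant factors x^3.

{M2}: invariant factors (x - 2)^3.

{M3, M5}: invariant factors x - 4, x - 4, x - 4.

{M4}: invariant factors x - 4, (x - 4)^2.

Matrices are similar if and only if their invariant-factor lists agree; the partition into similarity classes is {M1}, {M2}, {M3, M5}, {M4}.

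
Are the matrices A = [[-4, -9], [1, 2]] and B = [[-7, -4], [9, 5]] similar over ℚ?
Two matrices over a field are similar if and only if they have the same invariant factors.

Both A and B have characteristic polynomial (x + 1)^2 and minimal polynomial (x + 1)^2. Computing further, both have invariant factors (x + 1)^2. Hence A and B are similar.

Yes.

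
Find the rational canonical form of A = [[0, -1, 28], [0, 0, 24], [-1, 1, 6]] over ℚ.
R = [[0, 0, 24], [1, 0, -4], [0, 1, 6]]

The invariant factors of A (the non-unit diagonal entries of the Smith normal form of xI - A over ℚ[x]) are (x - 6)(x^2 + 4), each dividing the next. The characteristic polynomial is their product, (x - 6)(x^2 + 4).

The rational canonical form is the block-diagonal matrix of companion matrices C(f_i):
R = [[0, 0, 24], [1, 0, -4], [0, 1, 6]].

Note the characteristic polynomial does not split into linear factors over ℚ, so A has no Jordan form over ℚ; the rational canonical form exists over any field.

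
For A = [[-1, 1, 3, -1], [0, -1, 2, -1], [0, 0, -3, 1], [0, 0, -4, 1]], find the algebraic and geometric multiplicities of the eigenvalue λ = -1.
algebraic multiplicity 4, geometric multiplicity 2

The characteristic polynomial is (x + 1)^4, so the factor x + 1 appears with exponent 4: the algebraic multiplicity is 4.

rank(A + I) = 2, so the eigenspace has dimension 4 - 2 = 2: the geometric multiplicity is 2.

Since 2 < 4, A is not diagonalizable.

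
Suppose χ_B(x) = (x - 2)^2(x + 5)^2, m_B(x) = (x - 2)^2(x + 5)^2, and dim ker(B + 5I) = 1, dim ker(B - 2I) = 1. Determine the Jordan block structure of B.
Jordan blocks: (-5, 2), (2, 2)

λ = -5: algebraic multiplicity 2 (exponent in χ_B), largest block size 2 (exponent in m_B), 1 block (geometric multiplicity). This forces block sizes [2].
λ = 2: algebraic multiplicity 2 (exponent in χ_B), largest block size 2 (exponent in m_B), 1 block (geometric multiplicity). This forces block sizes [2].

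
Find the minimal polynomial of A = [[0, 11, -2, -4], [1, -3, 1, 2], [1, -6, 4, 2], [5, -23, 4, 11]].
m_A(x) = (x - 3)^3

The characteristic polynomial factors as (x - 3)^4. The minimal polynomial is ∏(x - λ)^{k_λ} where k_λ is the size of the largest Jordan block at λ.

For λ = 3: rank(A - 3I) = 2, and the largest Jordan block has size 3 (the smallest k with rank((A - 3I)^k) = rank((A - 3I)^(k+1))).

So m_A(x) = (x - 3)^3.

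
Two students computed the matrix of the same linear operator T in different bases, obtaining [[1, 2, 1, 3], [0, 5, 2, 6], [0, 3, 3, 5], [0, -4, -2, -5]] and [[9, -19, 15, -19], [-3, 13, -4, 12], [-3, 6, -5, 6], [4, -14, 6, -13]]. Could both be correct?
Two matrices over a field are similar if and only if they have the same invariant factors.

Both A and B have characteristic polynomial (x - 1)^4 and minimal polynomial (x - 1)^3. Computing further, both have invariant factors x - 1, (x - 1)^3. Hence A and B are similar.

Yes.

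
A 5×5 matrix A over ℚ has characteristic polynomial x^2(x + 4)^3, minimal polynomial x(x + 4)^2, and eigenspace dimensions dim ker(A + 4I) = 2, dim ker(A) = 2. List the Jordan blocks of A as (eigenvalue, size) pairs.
Jordan blocks: (-4, 2), (-4, 1), (0, 1), (0, 1)

λ = -4: algebraic multiplicity 3 (exponent in χ_A), largest block size 2 (exponent in m_A), 2 blocks (geometric multiplicity). These force block sizes [2, 1].
λ = 0: algebraic multiplicity 2 (exponent in χ_A), largest block size 1 (exponent in m_A), 2 blocks (geometric multiplicity). These force block sizes [1, 1].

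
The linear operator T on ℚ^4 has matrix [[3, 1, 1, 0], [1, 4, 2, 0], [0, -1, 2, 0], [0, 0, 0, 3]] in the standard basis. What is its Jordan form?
J = [[3, 1, 0, 0], [0, 3, 1, 0], [0, 0, 3, 0], [0, 0, 0, 3]]

The characteristic polynomial is det(xI - A) = (x - 3)^4, so the eigenvalues are 3 (algebraic multiplicity 4).

For λ = 3: rank(A - 3I) = 2, rank((A - 3I)^2) = 1, rank((A - 3I)^3) = 0. The eigenspace has dimension 4 - 2 = 2, so there are 2 Jordan blocks; the rank sequence gives block sizes [3, 1].

Assembling the blocks gives the Jordan form J above.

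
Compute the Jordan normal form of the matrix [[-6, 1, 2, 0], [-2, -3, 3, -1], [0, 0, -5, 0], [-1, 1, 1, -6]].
The characteristic polynomial is det(xI - A) = (x + 5)^4, so the eigenvalues are -5 (algebraic multiplicity 4).

For λ = -5: rank(A + 5I) = 2, rank((A + 5I)^2) = 1, rank((A + 5I)^3) = 0. The eigenspace has dimension 4 - 2 = 2, so there are 2 Jordan blocks; the rank sequence gives block sizes [3, 1].

Assembling the blocks gives the Jordan form J above.

J = [[-5, 1, 0, 0], [0, -5, 1, 0], [0, 0, -5, 0], [0, 0, 0, -5]]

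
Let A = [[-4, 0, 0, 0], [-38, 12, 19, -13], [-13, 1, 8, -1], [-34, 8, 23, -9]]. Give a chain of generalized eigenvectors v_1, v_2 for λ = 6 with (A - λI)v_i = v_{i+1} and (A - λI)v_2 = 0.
v_1 = [[0, 2, 0, 1]]^T, v_2 = [[0, -1, 1, 1]]^T

We seek v_1 ∈ ker((A - 6I)^2) \ ker(A - 6I), then set v_{i+1} = (A - 6I) v_i.

One such chain is v_1 = [[0, 2, 0, 1]]^T, v_2 = [[0, -1, 1, 1]]^T. Check: (A - 6I) v_2 = [[0, 0, 0, 0]]^T = 0.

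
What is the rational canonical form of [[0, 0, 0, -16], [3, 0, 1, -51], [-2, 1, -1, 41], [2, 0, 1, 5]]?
R = [[0, 0, 0, -16], [1, 0, 0, -56], [0, 1, 0, 15], [0, 0, 1, 4]]

The invariant factors of A (the non-unit diagonal entries of the Smith normal form of xI - A over ℚ[x]) are (x - 4)^2(x^2 + 4x + 1), each dividing the next. The characteristic polynomial is their product, (x - 4)^2(x^2 + 4x + 1).

The rational canonical form is the block-diagonal matrix of companion matrices C(f_i):
R = [[0, 0, 0, -16], [1, 0, 0, -56], [0, 1, 0, 15], [0, 0, 1, 4]].

Note the characteristic polynomial does not split into linear factors over ℚ, so A has no Jordan form over ℚ; the rational canonical form exists over any field.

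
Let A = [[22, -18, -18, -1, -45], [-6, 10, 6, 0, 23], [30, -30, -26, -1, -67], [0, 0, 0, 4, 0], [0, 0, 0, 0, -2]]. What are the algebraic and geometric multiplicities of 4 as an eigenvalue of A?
algebraic multiplicity 3, geometric multiplicity 2

The characteristic polynomial is (x - 4)^3(x + 2)^2, so the factor x - 4 appears with exponent 3: the algebraic multiplicity is 3.

rank(A - 4I) = 3, so the eigenspace has dimension 5 - 3 = 2: the geometric multiplicity is 2.

Since 2 < 3, A is not diagonalizable.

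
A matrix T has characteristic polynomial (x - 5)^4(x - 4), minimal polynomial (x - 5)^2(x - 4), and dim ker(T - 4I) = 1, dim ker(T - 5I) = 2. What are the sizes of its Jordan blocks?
Jordan blocks: (4, 1), (5, 2), (5, 2)

λ = 4: algebraic multiplicity 1 (exponent in χ_T), largest block size 1 (exponent in m_T), 1 block (geometric multiplicity). This forces block sizes [1].
λ = 5: algebraic multiplicity 4 (exponent in χ_T), largest block size 2 (exponent in m_T), 2 blocks (geometric multiplicity). These force block sizes [2, 2].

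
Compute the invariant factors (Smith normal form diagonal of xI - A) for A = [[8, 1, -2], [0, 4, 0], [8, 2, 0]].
x - 4, (x - 4)^2

The Jordan structure of A has elementary divisors (x - 4)^2, (x - 4). Arranging the block sizes at each eigenvalue in decreasing order and taking row products gives the invariant factors.

Invariant factors (smallest first, each dividing the next): x - 4, (x - 4)^2.

Check: the last factor (x - 4)^2 is the minimal polynomial, and the product (x - 4)^3 is the characteristic polynomial.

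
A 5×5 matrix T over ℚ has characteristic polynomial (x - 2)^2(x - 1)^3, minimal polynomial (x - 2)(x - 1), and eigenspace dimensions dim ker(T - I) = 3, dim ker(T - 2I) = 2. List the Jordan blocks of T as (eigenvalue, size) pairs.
λ = 1: algebraic multiplicity 3 (exponent in χ_T), largest block size 1 (exponent in m_T), 3 blocks (geometric multiplicity). These force block sizes [1, 1, 1].
λ = 2: algebraic multiplicity 2 (exponent in χ_T), largest block size 1 (exponent in m_T), 2 blocks (geometric multiplicity). These force block sizes [1, 1].

Jordan blocks: (1, 1), (1, 1), (1, 1), (2, 1), (2, 1)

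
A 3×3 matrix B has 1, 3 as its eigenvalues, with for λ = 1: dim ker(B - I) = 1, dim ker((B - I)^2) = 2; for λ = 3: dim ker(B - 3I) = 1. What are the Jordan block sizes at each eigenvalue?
Jordan blocks: (1, 2), (3, 1)

λ = 1: successive nullity increments [1, 1] count blocks of size ≥ k; block sizes are [2].
λ = 3: successive nullity increments [1] count blocks of size ≥ k; block sizes are [1].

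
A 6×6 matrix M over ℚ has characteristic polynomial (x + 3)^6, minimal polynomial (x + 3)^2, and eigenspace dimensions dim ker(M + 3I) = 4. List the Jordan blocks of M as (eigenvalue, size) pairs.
Jordan blocks: (-3, 2), (-3, 2), (-3, 1), (-3, 1)

λ = -3: algebraic multiplicity 6 (exponent in χ_M), largest block size 2 (exponent in m_M), 4 blocks (geometric multiplicity). These force block sizes [2, 2, 1, 1].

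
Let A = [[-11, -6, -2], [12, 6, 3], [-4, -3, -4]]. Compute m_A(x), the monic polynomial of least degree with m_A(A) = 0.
m_A(x) = (x + 3)^2

The characteristic polynomial factors as (x + 3)^3. The minimal polynomial is ∏(x - λ)^{k_λ} where k_λ is the size of the largest Jordan block at λ.

For λ = -3: rank(A + 3I) = 1, and the largest Jordan block has size 2 (the smallest k with rank((A + 3I)^k) = rank((A + 3I)^(k+1))).

So m_A(x) = (x + 3)^2.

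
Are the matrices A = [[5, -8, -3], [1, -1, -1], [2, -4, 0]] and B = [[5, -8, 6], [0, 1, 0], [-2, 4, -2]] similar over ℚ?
No.

Both have characteristic polynomial (x - 2)(x - 1)^2, but the minimal polynomial of A is (x - 2)(x - 1)^2 while the minimal polynomial of B is (x - 2)(x - 1). The minimal polynomial is a similarity invariant, so A and B are not similar.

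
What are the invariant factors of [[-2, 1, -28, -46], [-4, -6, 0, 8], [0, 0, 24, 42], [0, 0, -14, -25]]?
The Jordan structure of A has elementary divisors (x + 4)^2, (x + 4), (x - 3). Arranging the block sizes at each eigenvalue in decreasing order and taking row products gives the invariant factors.

Invariant factors (smallest first, each dividing the next): x + 4, (x - 3)(x + 4)^2.

Check: the last factor (x - 3)(x + 4)^2 is the minimal polynomial, and the product (x - 3)(x + 4)^3 is the characteristic polynomial.

x + 4, (x - 3)(x + 4)^2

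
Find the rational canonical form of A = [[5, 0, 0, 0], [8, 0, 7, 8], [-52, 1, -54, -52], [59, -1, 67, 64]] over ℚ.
The invariant factors of A (the non-unit diagonal entries of the Smith normal form of xI - A over ℚ[x]) are x - 5, (x - 5)(x - 4)(x - 1), each dividing the next. The characteristic polynomial is their product, (x - 5)^2(x - 4)(x - 1).

The rational canonical form is the block-diagonal matrix of companion matrices C(f_i):
R = [[5, 0, 0, 0], [0, 0, 0, 20], [0, 1, 0, -29], [0, 0, 1, 10]].

R = [[5, 0, 0, 0], [0, 0, 0, 20], [0, 1, 0, -29], [0, 0, 1, 10]]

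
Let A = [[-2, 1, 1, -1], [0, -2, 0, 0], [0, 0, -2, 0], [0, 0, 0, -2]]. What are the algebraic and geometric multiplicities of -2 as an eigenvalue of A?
algebraic multiplicity 4, geometric multiplicity 3

The characteristic polynomial is (x + 2)^4, so the factor x + 2 appears with exponent 4: the algebraic multiplicity is 4.

rank(A + 2I) = 1, so the eigenspace has dimension 4 - 1 = 3: the geometric multiplicity is 3.

Since 3 < 4, A is not diagonalizable.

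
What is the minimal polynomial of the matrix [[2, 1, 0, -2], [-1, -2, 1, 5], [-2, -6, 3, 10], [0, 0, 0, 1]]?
The characteristic polynomial factors as (x - 1)^4. The minimal polynomial is ∏(x - λ)^{k_λ} where k_λ is the size of the largest Jordan block at λ.

For λ = 1: rank(A - I) = 2, and the largest Jordan block has size 3 (the smallest k with rank((A - I)^k) = rank((A - I)^(k+1))).

So m_A(x) = (x - 1)^3.

m_A(x) = (x - 1)^3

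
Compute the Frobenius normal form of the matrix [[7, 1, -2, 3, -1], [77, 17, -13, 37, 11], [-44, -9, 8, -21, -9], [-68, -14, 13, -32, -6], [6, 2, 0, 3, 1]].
The invariant factors of A (the non-unit diagonal entries of the Smith normal form of xI - A over ℚ[x]) are x(x - 1)(x^3 + 2x + 1), each dividing the next. The characteristic polynomial is their product, x(x - 1)(x^3 + 2x + 1).

The rational canonical form is the block-diagonal matrix of companion matrices C(f_i):
R = [[0, 0, 0, 0, 0], [1, 0, 0, 0, 1], [0, 1, 0, 0, 1], [0, 0, 1, 0, -2], [0, 0, 0, 1, 1]].

Note the characteristic polynomial does not split into linear factors over ℚ, so A has no Jordan form over ℚ; the rational canonical form exists over any field.

R = [[0, 0, 0, 0, 0], [1, 0, 0, 0, 1], [0, 1, 0, 0, 1], [0, 0, 1, 0, -2], [0, 0, 0, 1, 1]]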